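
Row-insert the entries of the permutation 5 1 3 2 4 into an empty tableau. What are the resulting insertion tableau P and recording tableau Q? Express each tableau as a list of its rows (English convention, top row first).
Insert each entry of the permutation into P by Schensted row insertion, recording in Q the position of each new cell.

Insert 5: appended to row 1. P = [[5]].
Insert 1: 1 bumps 5 from row 1; 5 starts row 2. P = [[1], [5]].
Insert 3: appended to row 1. P = [[1, 3], [5]].
Insert 2: 2 bumps 3 from row 1; 3 bumps 5 from row 2; 5 starts row 3. P = [[1, 2], [3], [5]].
Insert 4: appended to row 1. P = [[1, 2, 4], [3], [5]].

So P = [[1, 2, 4], [3], [5]], Q = [[1, 3, 5], [2], [4]].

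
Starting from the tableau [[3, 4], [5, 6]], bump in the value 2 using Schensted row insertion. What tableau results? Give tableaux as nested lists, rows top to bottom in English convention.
[[2, 4], [3, 6], [5]]

In row 1, 2 replaces 3 (the leftmost entry greater than 2); 3 is bumped to row 2. In row 2, 3 replaces 5 (the leftmost entry greater than 3); 5 is bumped to row 3. 5 starts a new row 3. The new tableau is [[2, 4], [3, 6], [5]].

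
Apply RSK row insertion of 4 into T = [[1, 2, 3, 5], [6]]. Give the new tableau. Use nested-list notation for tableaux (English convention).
In row 1, 4 replaces 5 (the leftmost entry greater than 4); 5 is bumped to row 2. In row 2, 5 replaces 6 (the leftmost entry greater than 5); 6 is bumped to row 3. 6 starts a new row 3. The new tableau is [[1, 2, 3, 4], [5], [6]].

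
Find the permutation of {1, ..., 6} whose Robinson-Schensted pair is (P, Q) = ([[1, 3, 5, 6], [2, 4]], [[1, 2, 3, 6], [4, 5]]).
Reverse the RSK construction: for i from n down to 1, find the cell of Q containing i, remove the entry at that cell from P, and reverse-bump it up through P; the value ejected from row 1 is w(i).

Step i=6: Q has 6 at row 1, column 4; remove that cell from P, ejecting 6. So w(6) = 6. P is now [[1, 3, 5], [2, 4]].
Step i=5: Q has 5 at row 2, column 2; remove 4 from row 2 of P and reverse-bump: 4 enters row 1 and ejects 3. So w(5) = 3. P is now [[1, 4, 5], [2]].
Step i=4: Q has 4 at row 2, column 1; remove 2 from row 2 of P and reverse-bump: 2 enters row 1 and ejects 1. So w(4) = 1. P is now [[2, 4, 5]].
Step i=3: Q has 3 at row 1, column 3; remove that cell from P, ejecting 5. So w(3) = 5. P is now [[2, 4]].
Step i=2: Q has 2 at row 1, column 2; remove that cell from P, ejecting 4. So w(2) = 4. P is now [[2]].
Step i=1: Q has 1 at row 1, column 1; remove that cell from P, ejecting 2. So w(1) = 2. P is now [].

So w = 2 4 5 1 3 6.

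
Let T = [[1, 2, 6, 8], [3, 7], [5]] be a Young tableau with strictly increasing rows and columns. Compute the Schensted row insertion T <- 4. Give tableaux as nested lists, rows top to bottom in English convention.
[[1, 2, 4, 8], [3, 6], [5, 7]]

In row 1, 4 replaces 6 (the leftmost entry greater than 4); 6 is bumped to row 2. In row 2, 6 replaces 7 (the leftmost entry greater than 6); 7 is bumped to row 3. 7 is appended to row 3. The new tableau is [[1, 2, 4, 8], [3, 6], [5, 7]].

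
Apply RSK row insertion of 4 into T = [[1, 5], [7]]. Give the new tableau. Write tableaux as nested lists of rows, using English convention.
[[1, 4], [5], [7]]

In row 1, 4 replaces 5 (the leftmost entry greater than 4); 5 is bumped to row 2. In row 2, 5 replaces 7 (the leftmost entry greater than 5); 7 is bumped to row 3. 7 starts a new row 3. The new tableau is [[1, 4], [5], [7]].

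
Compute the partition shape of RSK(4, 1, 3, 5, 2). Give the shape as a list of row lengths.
[3, 1, 1]

Row-insert each entry into an empty tableau.

After inserting 4: P = [[4]].
After inserting 1: P = [[1], [4]].
After inserting 3: P = [[1, 3], [4]].
After inserting 5: P = [[1, 3, 5], [4]].
After inserting 2: P = [[1, 2, 5], [3], [4]].

The final insertion tableau P = [[1, 2, 5], [3], [4]] has shape [3, 1, 1].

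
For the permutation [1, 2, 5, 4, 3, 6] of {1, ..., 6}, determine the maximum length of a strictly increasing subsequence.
4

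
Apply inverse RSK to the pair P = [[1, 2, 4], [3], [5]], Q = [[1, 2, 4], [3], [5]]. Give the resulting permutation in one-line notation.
Reverse the RSK construction: for i from n down to 1, find the cell of Q containing i, remove the entry at that cell from P, and reverse-bump it up through P; the value ejected from row 1 is w(i).

Step i=5: Q has 5 at row 3, column 1; remove 5 from row 3 of P and reverse-bump: 5 enters row 2 and ejects 3; 3 enters row 1 and ejects 2. So w(5) = 2. P is now [[1, 3, 4], [5]].
Step i=4: Q has 4 at row 1, column 3; remove that cell from P, ejecting 4. So w(4) = 4. P is now [[1, 3], [5]].
Step i=3: Q has 3 at row 2, column 1; remove 5 from row 2 of P and reverse-bump: 5 enters row 1 and ejects 3. So w(3) = 3. P is now [[1, 5]].
Step i=2: Q has 2 at row 1, column 2; remove that cell from P, ejecting 5. So w(2) = 5. P is now [[1]].
Step i=1: Q has 1 at row 1, column 1; remove that cell from P, ejecting 1. So w(1) = 1. P is now [].

So w = 1 5 3 4 2.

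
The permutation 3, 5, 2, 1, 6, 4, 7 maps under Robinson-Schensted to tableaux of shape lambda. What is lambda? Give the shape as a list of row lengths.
[4, 2, 1]

RSK row insertion gives P = [[1, 4, 6, 7], [2, 5], [3]], which has shape [4, 2, 1].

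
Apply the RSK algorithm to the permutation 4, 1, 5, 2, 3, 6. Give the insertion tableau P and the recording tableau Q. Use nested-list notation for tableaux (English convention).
Insert each entry of the permutation into P by Schensted row insertion, recording in Q the position of each new cell.

Insert 4: appended to row 1. P = [[4]].
Insert 1: 1 bumps 4 from row 1; 4 starts row 2. P = [[1], [4]].
Insert 5: appended to row 1. P = [[1, 5], [4]].
Insert 2: 2 bumps 5 from row 1; 5 appends to row 2. P = [[1, 2], [4, 5]].
Insert 3: appended to row 1. P = [[1, 2, 3], [4, 5]].
Insert 6: appended to row 1. P = [[1, 2, 3, 6], [4, 5]].

So P = [[1, 2, 3, 6], [4, 5]], Q = [[1, 3, 5, 6], [2, 4]].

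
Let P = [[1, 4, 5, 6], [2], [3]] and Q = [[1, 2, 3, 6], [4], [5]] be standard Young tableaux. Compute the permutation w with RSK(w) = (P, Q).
Reverse RSK: for i = n, n-1, ..., 1, locate i in Q, remove the corresponding corner cell from P, and reverse-bump its entry up through P; the value ejected from row 1 is w(i).

So w = 3 4 5 2 1 6.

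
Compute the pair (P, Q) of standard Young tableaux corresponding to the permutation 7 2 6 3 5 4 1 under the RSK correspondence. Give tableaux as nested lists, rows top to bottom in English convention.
Insert each entry of the permutation into P by Schensted row insertion, recording in Q the position of each new cell.

Insert 7: appended to row 1. P = [[7]].
Insert 2: 2 bumps 7 from row 1; 7 starts row 2. P = [[2], [7]].
Insert 6: appended to row 1. P = [[2, 6], [7]].
Insert 3: 3 bumps 6 from row 1; 6 bumps 7 from row 2; 7 starts row 3. P = [[2, 3], [6], [7]].
Insert 5: appended to row 1. P = [[2, 3, 5], [6], [7]].
Insert 4: 4 bumps 5 from row 1; 5 bumps 6 from row 2; 6 bumps 7 from row 3; 7 starts row 4. P = [[2, 3, 4], [5], [6], [7]].
Insert 1: 1 bumps 2 from row 1; 2 bumps 5 from row 2; 5 bumps 6 from row 3; 6 bumps 7 from row 4; 7 starts row 5. P = [[1, 3, 4], [2], [5], [6], [7]].

So P = [[1, 3, 4], [2], [5], [6], [7]], Q = [[1, 3, 5], [2], [4], [6], [7]].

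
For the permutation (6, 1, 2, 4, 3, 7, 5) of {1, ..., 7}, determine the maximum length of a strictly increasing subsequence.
4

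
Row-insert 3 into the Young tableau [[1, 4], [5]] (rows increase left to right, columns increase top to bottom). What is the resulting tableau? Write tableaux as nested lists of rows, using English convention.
[[1, 3], [4], [5]]

In row 1, 3 replaces 4 (the leftmost entry greater than 3); 4 is bumped to row 2. In row 2, 4 replaces 5 (the leftmost entry greater than 4); 5 is bumped to row 3. 5 starts a new row 3. The new tableau is [[1, 3], [4], [5]].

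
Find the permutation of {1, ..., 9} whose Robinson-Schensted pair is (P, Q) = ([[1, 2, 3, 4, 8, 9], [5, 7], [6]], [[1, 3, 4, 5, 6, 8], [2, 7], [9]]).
Reverse the RSK construction: for i from n down to 1, find the cell of Q containing i, remove the entry at that cell from P, and reverse-bump it up through P; the value ejected from row 1 is w(i).

Step i=9: Q has 9 at row 3, column 1; remove 6 from row 3 of P and reverse-bump: 6 enters row 2 and ejects 5; 5 enters row 1 and ejects 4. So w(9) = 4. P is now [[1, 2, 3, 5, 8, 9], [6, 7]].
Step i=8: Q has 8 at row 1, column 6; remove that cell from P, ejecting 9. So w(8) = 9. P is now [[1, 2, 3, 5, 8], [6, 7]].
Step i=7: Q has 7 at row 2, column 2; remove 7 from row 2 of P and reverse-bump: 7 enters row 1 and ejects 5. So w(7) = 5. P is now [[1, 2, 3, 7, 8], [6]].
Step i=6: Q has 6 at row 1, column 5; remove that cell from P, ejecting 8. So w(6) = 8. P is now [[1, 2, 3, 7], [6]].
Step i=5: Q has 5 at row 1, column 4; remove that cell from P, ejecting 7. So w(5) = 7. P is now [[1, 2, 3], [6]].
Step i=4: Q has 4 at row 1, column 3; remove that cell from P, ejecting 3. So w(4) = 3. P is now [[1, 2], [6]].
Step i=3: Q has 3 at row 1, column 2; remove that cell from P, ejecting 2. So w(3) = 2. P is now [[1], [6]].
Step i=2: Q has 2 at row 2, column 1; remove 6 from row 2 of P and reverse-bump: 6 enters row 1 and ejects 1. So w(2) = 1. P is now [[6]].
Step i=1: Q has 1 at row 1, column 1; remove that cell from P, ejecting 6. So w(1) = 6. P is now [].

So w = 6 1 2 3 7 8 5 9 4.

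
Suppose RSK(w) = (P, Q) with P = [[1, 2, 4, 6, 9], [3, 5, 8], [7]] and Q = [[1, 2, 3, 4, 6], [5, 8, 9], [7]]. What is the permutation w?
Reverse RSK: for i = n, n-1, ..., 1, locate i in Q, remove the corresponding corner cell from P, and reverse-bump its entry up through P; the value ejected from row 1 is w(i).

So w = 1 3 7 8 5 9 2 4 6.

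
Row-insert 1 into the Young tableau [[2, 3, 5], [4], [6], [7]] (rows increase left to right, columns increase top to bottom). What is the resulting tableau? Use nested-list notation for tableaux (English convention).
In row 1, 1 replaces 2 (the leftmost entry greater than 1); 2 is bumped to row 2. In row 2, 2 replaces 4 (the leftmost entry greater than 2); 4 is bumped to row 3. In row 3, 4 replaces 6 (the leftmost entry greater than 4); 6 is bumped to row 4. In row 4, 6 replaces 7 (the leftmost entry greater than 6); 7 is bumped to row 5. 7 starts a new row 5. The new tableau is [[1, 3, 5], [2], [4], [6], [7]].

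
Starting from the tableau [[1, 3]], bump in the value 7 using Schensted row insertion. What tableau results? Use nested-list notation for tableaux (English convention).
7 is larger than every entry of row 1, so it is appended to row 1. The new tableau is [[1, 3, 7]].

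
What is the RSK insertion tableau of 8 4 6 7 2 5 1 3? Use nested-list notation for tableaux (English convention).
P = [[1, 3, 7], [2, 5], [4, 6], [8]]

Insert 8: appended to row 1. P = [[8]].
Insert 4: 4 bumps 8 from row 1; 8 starts row 2. P = [[4], [8]].
Insert 6: appended to row 1. P = [[4, 6], [8]].
Insert 7: appended to row 1. P = [[4, 6, 7], [8]].
Insert 2: 2 bumps 4 from row 1; 4 bumps 8 from row 2; 8 starts row 3. P = [[2, 6, 7], [4], [8]].
Insert 5: 5 bumps 6 from row 1; 6 appends to row 2. P = [[2, 5, 7], [4, 6], [8]].
Insert 1: 1 bumps 2 from row 1; 2 bumps 4 from row 2; 4 bumps 8 from row 3; 8 starts row 4. P = [[1, 5, 7], [2, 6], [4], [8]].
Insert 3: 3 bumps 5 from row 1; 5 bumps 6 from row 2; 6 appends to row 3. P = [[1, 3, 7], [2, 5], [4, 6], [8]].

So P = [[1, 3, 7], [2, 5], [4, 6], [8]].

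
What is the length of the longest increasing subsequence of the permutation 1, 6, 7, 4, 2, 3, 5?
4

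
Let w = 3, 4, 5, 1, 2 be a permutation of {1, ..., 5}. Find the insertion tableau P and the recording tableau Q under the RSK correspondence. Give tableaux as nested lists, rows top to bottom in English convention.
P = [[1, 2, 5], [3, 4]], Q = [[1, 2, 3], [4, 5]]

Insert each entry of the permutation into P by Schensted row insertion, recording in Q the position of each new cell.

After inserting 3: P = [[3]].
After inserting 4: P = [[3, 4]].
After inserting 5: P = [[3, 4, 5]].
After inserting 1: P = [[1, 4, 5], [3]].
After inserting 2: P = [[1, 2, 5], [3, 4]].

So P = [[1, 2, 5], [3, 4]], Q = [[1, 2, 3], [4, 5]].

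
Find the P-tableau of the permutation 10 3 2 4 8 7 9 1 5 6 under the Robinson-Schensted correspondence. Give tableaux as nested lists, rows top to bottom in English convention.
P = [[1, 4, 5, 6], [2, 7, 9], [3, 8], [10]]

Insert 10: appended to row 1. P = [[10]].
Insert 3: 3 bumps 10 from row 1; 10 starts row 2. P = [[3], [10]].
Insert 2: 2 bumps 3 from row 1; 3 bumps 10 from row 2; 10 starts row 3. P = [[2], [3], [10]].
Insert 4: appended to row 1. P = [[2, 4], [3], [10]].
Insert 8: appended to row 1. P = [[2, 4, 8], [3], [10]].
Insert 7: 7 bumps 8 from row 1; 8 appends to row 2. P = [[2, 4, 7], [3, 8], [10]].
Insert 9: appended to row 1. P = [[2, 4, 7, 9], [3, 8], [10]].
Insert 1: 1 bumps 2 from row 1; 2 bumps 3 from row 2; 3 bumps 10 from row 3; 10 starts row 4. P = [[1, 4, 7, 9], [2, 8], [3], [10]].
Insert 5: 5 bumps 7 from row 1; 7 bumps 8 from row 2; 8 appends to row 3. P = [[1, 4, 5, 9], [2, 7], [3, 8], [10]].
Insert 6: 6 bumps 9 from row 1; 9 appends to row 2. P = [[1, 4, 5, 6], [2, 7, 9], [3, 8], [10]].

So P = [[1, 4, 5, 6], [2, 7, 9], [3, 8], [10]].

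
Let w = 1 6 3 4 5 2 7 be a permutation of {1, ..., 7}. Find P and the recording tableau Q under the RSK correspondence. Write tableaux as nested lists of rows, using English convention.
P = [[1, 2, 4, 5, 7], [3], [6]], Q = [[1, 2, 4, 5, 7], [3], [6]]

Insert each entry of the permutation into P by Schensted row insertion, recording in Q the position of each new cell.

Insert 1: appended to row 1. P = [[1]], Q = [[1]].
Insert 6: appended to row 1. P = [[1, 6]], Q = [[1, 2]].
Insert 3: 3 bumps 6 from row 1; 6 starts row 2. P = [[1, 3], [6]], Q = [[1, 2], [3]].
Insert 4: appended to row 1. P = [[1, 3, 4], [6]], Q = [[1, 2, 4], [3]].
Insert 5: appended to row 1. P = [[1, 3, 4, 5], [6]], Q = [[1, 2, 4, 5], [3]].
Insert 2: 2 bumps 3 from row 1; 3 bumps 6 from row 2; 6 starts row 3. P = [[1, 2, 4, 5], [3], [6]], Q = [[1, 2, 4, 5], [3], [6]].
Insert 7: appended to row 1. P = [[1, 2, 4, 5, 7], [3], [6]], Q = [[1, 2, 4, 5, 7], [3], [6]].

So P = [[1, 2, 4, 5, 7], [3], [6]], Q = [[1, 2, 4, 5, 7], [3], [6]].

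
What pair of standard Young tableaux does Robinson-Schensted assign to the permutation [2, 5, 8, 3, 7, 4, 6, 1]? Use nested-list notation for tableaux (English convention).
P = [[1, 3, 4, 6], [2, 7], [5], [8]], Q = [[1, 2, 3, 7], [4, 5], [6], [8]]

Insert each entry of the permutation into P by Schensted row insertion, recording in Q the position of each new cell.

Insert 2: appended to row 1. P = [[2]].
Insert 5: appended to row 1. P = [[2, 5]].
Insert 8: appended to row 1. P = [[2, 5, 8]].
Insert 3: 3 bumps 5 from row 1; 5 starts row 2. P = [[2, 3, 8], [5]].
Insert 7: 7 bumps 8 from row 1; 8 appends to row 2. P = [[2, 3, 7], [5, 8]].
Insert 4: 4 bumps 7 from row 1; 7 bumps 8 from row 2; 8 starts row 3. P = [[2, 3, 4], [5, 7], [8]].
Insert 6: appended to row 1. P = [[2, 3, 4, 6], [5, 7], [8]].
Insert 1: 1 bumps 2 from row 1; 2 bumps 5 from row 2; 5 bumps 8 from row 3; 8 starts row 4. P = [[1, 3, 4, 6], [2, 7], [5], [8]].

So P = [[1, 3, 4, 6], [2, 7], [5], [8]], Q = [[1, 2, 3, 7], [4, 5], [6], [8]].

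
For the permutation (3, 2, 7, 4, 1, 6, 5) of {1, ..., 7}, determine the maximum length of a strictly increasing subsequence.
3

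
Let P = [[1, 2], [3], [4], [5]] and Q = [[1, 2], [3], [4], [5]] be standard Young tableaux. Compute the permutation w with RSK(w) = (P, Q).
Reverse the RSK construction: for i from n down to 1, find the cell of Q containing i, remove the entry at that cell from P, and reverse-bump it up through P; the value ejected from row 1 is w(i).

Step i=5: Q has 5 at row 4, column 1; remove 5 from row 4 of P and reverse-bump: 5 enters row 3 and ejects 4; 4 enters row 2 and ejects 3; 3 enters row 1 and ejects 2. So w(5) = 2. P is now [[1, 3], [4], [5]].
Step i=4: Q has 4 at row 3, column 1; remove 5 from row 3 of P and reverse-bump: 5 enters row 2 and ejects 4; 4 enters row 1 and ejects 3. So w(4) = 3. P is now [[1, 4], [5]].
Step i=3: Q has 3 at row 2, column 1; remove 5 from row 2 of P and reverse-bump: 5 enters row 1 and ejects 4. So w(3) = 4. P is now [[1, 5]].
Step i=2: Q has 2 at row 1, column 2; remove that cell from P, ejecting 5. So w(2) = 5. P is now [[1]].
Step i=1: Q has 1 at row 1, column 1; remove that cell from P, ejecting 1. So w(1) = 1. P is now [].

So w = 1 5 4 3 2.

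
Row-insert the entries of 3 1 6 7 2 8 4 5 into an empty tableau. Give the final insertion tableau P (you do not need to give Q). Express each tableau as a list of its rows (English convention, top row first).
P = [[1, 2, 4, 5], [3, 6, 7, 8]]

Insert 3: appended to row 1. P = [[3]].
Insert 1: 1 bumps 3 from row 1; 3 starts row 2. P = [[1], [3]].
Insert 6: appended to row 1. P = [[1, 6], [3]].
Insert 7: appended to row 1. P = [[1, 6, 7], [3]].
Insert 2: 2 bumps 6 from row 1; 6 appends to row 2. P = [[1, 2, 7], [3, 6]].
Insert 8: appended to row 1. P = [[1, 2, 7, 8], [3, 6]].
Insert 4: 4 bumps 7 from row 1; 7 appends to row 2. P = [[1, 2, 4, 8], [3, 6, 7]].
Insert 5: 5 bumps 8 from row 1; 8 appends to row 2. P = [[1, 2, 4, 5], [3, 6, 7, 8]].

So P = [[1, 2, 4, 5], [3, 6, 7, 8]].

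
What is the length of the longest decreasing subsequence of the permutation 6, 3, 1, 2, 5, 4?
3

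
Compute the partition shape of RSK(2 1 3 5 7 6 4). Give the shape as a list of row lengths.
[4, 2, 1]

Row-insert each entry into an empty tableau.

After inserting 2: P = [[2]].
After inserting 1: P = [[1], [2]].
After inserting 3: P = [[1, 3], [2]].
After inserting 5: P = [[1, 3, 5], [2]].
After inserting 7: P = [[1, 3, 5, 7], [2]].
After inserting 6: P = [[1, 3, 5, 6], [2, 7]].
After inserting 4: P = [[1, 3, 4, 6], [2, 5], [7]].

The final insertion tableau P = [[1, 3, 4, 6], [2, 5], [7]] has shape [4, 2, 1].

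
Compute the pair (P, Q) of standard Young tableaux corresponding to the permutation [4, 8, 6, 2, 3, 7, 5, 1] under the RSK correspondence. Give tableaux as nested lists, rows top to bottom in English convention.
Insert each entry of the permutation into P by Schensted row insertion, recording in Q the position of each new cell.

After inserting 4: P = [[4]].
After inserting 8: P = [[4, 8]].
After inserting 6: P = [[4, 6], [8]].
After inserting 2: P = [[2, 6], [4], [8]].
After inserting 3: P = [[2, 3], [4, 6], [8]].
After inserting 7: P = [[2, 3, 7], [4, 6], [8]].
After inserting 5: P = [[2, 3, 5], [4, 6, 7], [8]].
After inserting 1: P = [[1, 3, 5], [2, 6, 7], [4], [8]].

So P = [[1, 3, 5], [2, 6, 7], [4], [8]], Q = [[1, 2, 6], [3, 5, 7], [4], [8]].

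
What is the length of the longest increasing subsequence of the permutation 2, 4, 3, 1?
2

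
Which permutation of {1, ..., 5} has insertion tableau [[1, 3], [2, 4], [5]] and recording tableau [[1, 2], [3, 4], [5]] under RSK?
2 5 1 4 3

Reverse the RSK construction: for i from n down to 1, find the cell of Q containing i, remove the entry at that cell from P, and reverse-bump it up through P; the value ejected from row 1 is w(i).

Step i=5: Q has 5 at row 3, column 1; remove 5 from row 3 of P and reverse-bump: 5 enters row 2 and ejects 4; 4 enters row 1 and ejects 3. So w(5) = 3. P is now [[1, 4], [2, 5]].
Step i=4: Q has 4 at row 2, column 2; remove 5 from row 2 of P and reverse-bump: 5 enters row 1 and ejects 4. So w(4) = 4. P is now [[1, 5], [2]].
Step i=3: Q has 3 at row 2, column 1; remove 2 from row 2 of P and reverse-bump: 2 enters row 1 and ejects 1. So w(3) = 1. P is now [[2, 5]].
Step i=2: Q has 2 at row 1, column 2; remove that cell from P, ejecting 5. So w(2) = 5. P is now [[2]].
Step i=1: Q has 1 at row 1, column 1; remove that cell from P, ejecting 2. So w(1) = 2. P is now [].

So w = 2 5 1 4 3.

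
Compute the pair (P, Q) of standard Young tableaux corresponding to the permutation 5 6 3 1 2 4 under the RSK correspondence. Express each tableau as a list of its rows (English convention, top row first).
P = [[1, 2, 4], [3, 6], [5]], Q = [[1, 2, 6], [3, 5], [4]]

Insert each entry of the permutation into P by Schensted row insertion, recording in Q the position of each new cell.

Insert 5: appended to row 1. P = [[5]].
Insert 6: appended to row 1. P = [[5, 6]].
Insert 3: 3 bumps 5 from row 1; 5 starts row 2. P = [[3, 6], [5]].
Insert 1: 1 bumps 3 from row 1; 3 bumps 5 from row 2; 5 starts row 3. P = [[1, 6], [3], [5]].
Insert 2: 2 bumps 6 from row 1; 6 appends to row 2. P = [[1, 2], [3, 6], [5]].
Insert 4: appended to row 1. P = [[1, 2, 4], [3, 6], [5]].

So P = [[1, 2, 4], [3, 6], [5]], Q = [[1, 2, 6], [3, 5], [4]].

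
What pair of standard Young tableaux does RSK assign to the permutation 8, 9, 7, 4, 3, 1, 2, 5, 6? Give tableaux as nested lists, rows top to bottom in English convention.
Insert each entry of the permutation into P by Schensted row insertion, recording in Q the position of each new cell.

Insert 8: appended to row 1. P = [[8]].
Insert 9: appended to row 1. P = [[8, 9]].
Insert 7: 7 bumps 8 from row 1; 8 starts row 2. P = [[7, 9], [8]].
Insert 4: 4 bumps 7 from row 1; 7 bumps 8 from row 2; 8 starts row 3. P = [[4, 9], [7], [8]].
Insert 3: 3 bumps 4 from row 1; 4 bumps 7 from row 2; 7 bumps 8 from row 3; 8 starts row 4. P = [[3, 9], [4], [7], [8]].
Insert 1: 1 bumps 3 from row 1; 3 bumps 4 from row 2; 4 bumps 7 from row 3; 7 bumps 8 from row 4; 8 starts row 5. P = [[1, 9], [3], [4], [7], [8]].
Insert 2: 2 bumps 9 from row 1; 9 appends to row 2. P = [[1, 2], [3, 9], [4], [7], [8]].
Insert 5: appended to row 1. P = [[1, 2, 5], [3, 9], [4], [7], [8]].
Insert 6: appended to row 1. P = [[1, 2, 5, 6], [3, 9], [4], [7], [8]].

So P = [[1, 2, 5, 6], [3, 9], [4], [7], [8]], Q = [[1, 2, 8, 9], [3, 7], [4], [5], [6]].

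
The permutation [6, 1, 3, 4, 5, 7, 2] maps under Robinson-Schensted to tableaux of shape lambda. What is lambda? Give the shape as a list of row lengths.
Row-insert each entry into an empty tableau.

After inserting 6: P = [[6]].
After inserting 1: P = [[1], [6]].
After inserting 3: P = [[1, 3], [6]].
After inserting 4: P = [[1, 3, 4], [6]].
After inserting 5: P = [[1, 3, 4, 5], [6]].
After inserting 7: P = [[1, 3, 4, 5, 7], [6]].
After inserting 2: P = [[1, 2, 4, 5, 7], [3], [6]].

The final insertion tableau P = [[1, 2, 4, 5, 7], [3], [6]] has shape [5, 1, 1].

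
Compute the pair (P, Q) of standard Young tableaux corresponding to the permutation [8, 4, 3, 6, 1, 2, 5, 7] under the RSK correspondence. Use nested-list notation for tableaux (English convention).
Insert each entry of the permutation into P by Schensted row insertion, recording in Q the position of each new cell.

Insert 8: appended to row 1. P = [[8]].
Insert 4: 4 bumps 8 from row 1; 8 starts row 2. P = [[4], [8]].
Insert 3: 3 bumps 4 from row 1; 4 bumps 8 from row 2; 8 starts row 3. P = [[3], [4], [8]].
Insert 6: appended to row 1. P = [[3, 6], [4], [8]].
Insert 1: 1 bumps 3 from row 1; 3 bumps 4 from row 2; 4 bumps 8 from row 3; 8 starts row 4. P = [[1, 6], [3], [4], [8]].
Insert 2: 2 bumps 6 from row 1; 6 appends to row 2. P = [[1, 2], [3, 6], [4], [8]].
Insert 5: appended to row 1. P = [[1, 2, 5], [3, 6], [4], [8]].
Insert 7: appended to row 1. P = [[1, 2, 5, 7], [3, 6], [4], [8]].

So P = [[1, 2, 5, 7], [3, 6], [4], [8]], Q = [[1, 4, 7, 8], [2, 6], [3], [5]].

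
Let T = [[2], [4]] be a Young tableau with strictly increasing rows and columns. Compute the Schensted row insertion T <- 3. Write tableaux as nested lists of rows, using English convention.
3 is larger than every entry of row 1, so it is appended to row 1. The new tableau is [[2, 3], [4]].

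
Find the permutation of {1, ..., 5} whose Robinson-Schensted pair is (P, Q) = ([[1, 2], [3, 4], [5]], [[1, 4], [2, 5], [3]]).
Reverse RSK: for i = n, n-1, ..., 1, locate i in Q, remove the corresponding corner cell from P, and reverse-bump its entry up through P; the value ejected from row 1 is w(i).

So w = 5 3 1 4 2.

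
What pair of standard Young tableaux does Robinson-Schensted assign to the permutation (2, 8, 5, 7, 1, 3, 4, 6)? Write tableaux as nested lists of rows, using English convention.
Insert each entry of the permutation into P by Schensted row insertion, recording in Q the position of each new cell.

Insert 2: appended to row 1. P = [[2]], Q = [[1]].
Insert 8: appended to row 1. P = [[2, 8]], Q = [[1, 2]].
Insert 5: 5 bumps 8 from row 1; 8 starts row 2. P = [[2, 5], [8]], Q = [[1, 2], [3]].
Insert 7: appended to row 1. P = [[2, 5, 7], [8]], Q = [[1, 2, 4], [3]].
Insert 1: 1 bumps 2 from row 1; 2 bumps 8 from row 2; 8 starts row 3. P = [[1, 5, 7], [2], [8]], Q = [[1, 2, 4], [3], [5]].
Insert 3: 3 bumps 5 from row 1; 5 appends to row 2. P = [[1, 3, 7], [2, 5], [8]], Q = [[1, 2, 4], [3, 6], [5]].
Insert 4: 4 bumps 7 from row 1; 7 appends to row 2. P = [[1, 3, 4], [2, 5, 7], [8]], Q = [[1, 2, 4], [3, 6, 7], [5]].
Insert 6: appended to row 1. P = [[1, 3, 4, 6], [2, 5, 7], [8]], Q = [[1, 2, 4, 8], [3, 6, 7], [5]].

So P = [[1, 3, 4, 6], [2, 5, 7], [8]], Q = [[1, 2, 4, 8], [3, 6, 7], [5]].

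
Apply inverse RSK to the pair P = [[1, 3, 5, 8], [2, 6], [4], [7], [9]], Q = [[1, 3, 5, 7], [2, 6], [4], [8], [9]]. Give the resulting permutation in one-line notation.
Reverse the RSK construction: for i from n down to 1, find the cell of Q containing i, remove the entry at that cell from P, and reverse-bump it up through P; the value ejected from row 1 is w(i).

Step i=9: Q has 9 at row 5, column 1; remove 9 from row 5 of P and reverse-bump: 9 enters row 4 and ejects 7; 7 enters row 3 and ejects 4; 4 enters row 2 and ejects 2; 2 enters row 1 and ejects 1. So w(9) = 1. P is now [[2, 3, 5, 8], [4, 6], [7], [9]].
Step i=8: Q has 8 at row 4, column 1; remove 9 from row 4 of P and reverse-bump: 9 enters row 3 and ejects 7; 7 enters row 2 and ejects 6; 6 enters row 1 and ejects 5. So w(8) = 5. P is now [[2, 3, 6, 8], [4, 7], [9]].
Step i=7: Q has 7 at row 1, column 4; remove that cell from P, ejecting 8. So w(7) = 8. P is now [[2, 3, 6], [4, 7], [9]].
Step i=6: Q has 6 at row 2, column 2; remove 7 from row 2 of P and reverse-bump: 7 enters row 1 and ejects 6. So w(6) = 6. P is now [[2, 3, 7], [4], [9]].
Step i=5: Q has 5 at row 1, column 3; remove that cell from P, ejecting 7. So w(5) = 7. P is now [[2, 3], [4], [9]].
Step i=4: Q has 4 at row 3, column 1; remove 9 from row 3 of P and reverse-bump: 9 enters row 2 and ejects 4; 4 enters row 1 and ejects 3. So w(4) = 3. P is now [[2, 4], [9]].
Step i=3: Q has 3 at row 1, column 2; remove that cell from P, ejecting 4. So w(3) = 4. P is now [[2], [9]].
Step i=2: Q has 2 at row 2, column 1; remove 9 from row 2 of P and reverse-bump: 9 enters row 1 and ejects 2. So w(2) = 2. P is now [[9]].
Step i=1: Q has 1 at row 1, column 1; remove that cell from P, ejecting 9. So w(1) = 9. P is now [].

So w = 9 2 4 3 7 6 8 5 1.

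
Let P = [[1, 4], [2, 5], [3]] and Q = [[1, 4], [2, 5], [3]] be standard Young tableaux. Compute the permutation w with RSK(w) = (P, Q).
3 2 1 5 4

Reverse the RSK construction: for i from n down to 1, find the cell of Q containing i, remove the entry at that cell from P, and reverse-bump it up through P; the value ejected from row 1 is w(i).

Step i=5: Q has 5 at row 2, column 2; remove 5 from row 2 of P and reverse-bump: 5 enters row 1 and ejects 4. So w(5) = 4. P is now [[1, 5], [2], [3]].
Step i=4: Q has 4 at row 1, column 2; remove that cell from P, ejecting 5. So w(4) = 5. P is now [[1], [2], [3]].
Step i=3: Q has 3 at row 3, column 1; remove 3 from row 3 of P and reverse-bump: 3 enters row 2 and ejects 2; 2 enters row 1 and ejects 1. So w(3) = 1. P is now [[2], [3]].
Step i=2: Q has 2 at row 2, column 1; remove 3 from row 2 of P and reverse-bump: 3 enters row 1 and ejects 2. So w(2) = 2. P is now [[3]].
Step i=1: Q has 1 at row 1, column 1; remove that cell from P, ejecting 3. So w(1) = 3. P is now [].

So w = 3 2 1 5 4.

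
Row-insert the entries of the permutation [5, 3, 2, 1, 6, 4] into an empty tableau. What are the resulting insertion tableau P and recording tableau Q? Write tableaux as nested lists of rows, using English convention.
Insert each entry of the permutation into P by Schensted row insertion, recording in Q the position of each new cell.

Insert 5: appended to row 1. P = [[5]].
Insert 3: 3 bumps 5 from row 1; 5 starts row 2. P = [[3], [5]].
Insert 2: 2 bumps 3 from row 1; 3 bumps 5 from row 2; 5 starts row 3. P = [[2], [3], [5]].
Insert 1: 1 bumps 2 from row 1; 2 bumps 3 from row 2; 3 bumps 5 from row 3; 5 starts row 4. P = [[1], [2], [3], [5]].
Insert 6: appended to row 1. P = [[1, 6], [2], [3], [5]].
Insert 4: 4 bumps 6 from row 1; 6 appends to row 2. P = [[1, 4], [2, 6], [3], [5]].

So P = [[1, 4], [2, 6], [3], [5]], Q = [[1, 5], [2, 6], [3], [4]].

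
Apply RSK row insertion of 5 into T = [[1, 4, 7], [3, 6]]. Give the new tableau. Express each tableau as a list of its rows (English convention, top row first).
In row 1, 5 replaces 7 (the leftmost entry greater than 5); 7 is bumped to row 2. 7 is appended to row 2. The new tableau is [[1, 4, 5], [3, 6, 7]].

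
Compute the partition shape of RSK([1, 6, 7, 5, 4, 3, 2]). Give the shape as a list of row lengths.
Row-insert each entry into an empty tableau.

After inserting 1: P = [[1]].
After inserting 6: P = [[1, 6]].
After inserting 7: P = [[1, 6, 7]].
After inserting 5: P = [[1, 5, 7], [6]].
After inserting 4: P = [[1, 4, 7], [5], [6]].
After inserting 3: P = [[1, 3, 7], [4], [5], [6]].
After inserting 2: P = [[1, 2, 7], [3], [4], [5], [6]].

The final insertion tableau P = [[1, 2, 7], [3], [4], [5], [6]] has shape [3, 1, 1, 1, 1].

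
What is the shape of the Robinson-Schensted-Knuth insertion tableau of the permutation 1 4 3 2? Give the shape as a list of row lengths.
Row-insert each entry into an empty tableau.

After inserting 1: P = [[1]].
After inserting 4: P = [[1, 4]].
After inserting 3: P = [[1, 3], [4]].
After inserting 2: P = [[1, 2], [3], [4]].

The final insertion tableau P = [[1, 2], [3], [4]] has shape [2, 1, 1].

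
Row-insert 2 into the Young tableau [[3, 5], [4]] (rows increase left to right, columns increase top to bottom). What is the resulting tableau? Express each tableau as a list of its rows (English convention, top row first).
[[2, 5], [3], [4]]

In row 1, 2 replaces 3 (the leftmost entry greater than 2); 3 is bumped to row 2. In row 2, 3 replaces 4 (the leftmost entry greater than 3); 4 is bumped to row 3. 4 starts a new row 3. The new tableau is [[2, 5], [3], [4]].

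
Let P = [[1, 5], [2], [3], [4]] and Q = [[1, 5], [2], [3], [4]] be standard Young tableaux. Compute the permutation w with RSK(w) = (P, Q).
Reverse the RSK construction: for i from n down to 1, find the cell of Q containing i, remove the entry at that cell from P, and reverse-bump it up through P; the value ejected from row 1 is w(i).

Step i=5: Q has 5 at row 1, column 2; remove that cell from P, ejecting 5. So w(5) = 5. P is now [[1], [2], [3], [4]].
Step i=4: Q has 4 at row 4, column 1; remove 4 from row 4 of P and reverse-bump: 4 enters row 3 and ejects 3; 3 enters row 2 and ejects 2; 2 enters row 1 and ejects 1. So w(4) = 1. P is now [[2], [3], [4]].
Step i=3: Q has 3 at row 3, column 1; remove 4 from row 3 of P and reverse-bump: 4 enters row 2 and ejects 3; 3 enters row 1 and ejects 2. So w(3) = 2. P is now [[3], [4]].
Step i=2: Q has 2 at row 2, column 1; remove 4 from row 2 of P and reverse-bump: 4 enters row 1 and ejects 3. So w(2) = 3. P is now [[4]].
Step i=1: Q has 1 at row 1, column 1; remove that cell from P, ejecting 4. So w(1) = 4. P is now [].

So w = 4 3 2 1 5.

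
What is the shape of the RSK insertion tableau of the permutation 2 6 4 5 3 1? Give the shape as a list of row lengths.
[3, 1, 1, 1]

Row-insert each entry into an empty tableau.

After inserting 2: P = [[2]].
After inserting 6: P = [[2, 6]].
After inserting 4: P = [[2, 4], [6]].
After inserting 5: P = [[2, 4, 5], [6]].
After inserting 3: P = [[2, 3, 5], [4], [6]].
After inserting 1: P = [[1, 3, 5], [2], [4], [6]].

The final insertion tableau P = [[1, 3, 5], [2], [4], [6]] has shape [3, 1, 1, 1].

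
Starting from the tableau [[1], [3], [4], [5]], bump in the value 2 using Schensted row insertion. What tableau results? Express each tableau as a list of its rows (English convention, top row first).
[[1, 2], [3], [4], [5]]

2 is larger than every entry of row 1, so it is appended to row 1. The new tableau is [[1, 2], [3], [4], [5]].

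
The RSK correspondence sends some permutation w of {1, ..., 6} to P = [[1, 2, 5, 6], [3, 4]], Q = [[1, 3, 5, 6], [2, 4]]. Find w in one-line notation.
3 1 4 2 5 6

Reverse RSK: for i = n, n-1, ..., 1, locate i in Q, remove the corresponding corner cell from P, and reverse-bump its entry up through P; the value ejected from row 1 is w(i).

So w = 3 1 4 2 5 6.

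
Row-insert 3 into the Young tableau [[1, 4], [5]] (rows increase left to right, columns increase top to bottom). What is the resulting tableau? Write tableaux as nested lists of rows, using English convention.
In row 1, 3 replaces 4 (the leftmost entry greater than 3); 4 is bumped to row 2. In row 2, 4 replaces 5 (the leftmost entry greater than 4); 5 is bumped to row 3. 5 starts a new row 3. The new tableau is [[1, 3], [4], [5]].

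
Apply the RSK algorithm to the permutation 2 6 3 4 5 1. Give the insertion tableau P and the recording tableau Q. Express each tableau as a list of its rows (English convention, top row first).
P = [[1, 3, 4, 5], [2], [6]], Q = [[1, 2, 4, 5], [3], [6]]

Insert each entry of the permutation into P by Schensted row insertion, recording in Q the position of each new cell.

Insert 2: appended to row 1. P = [[2]], Q = [[1]].
Insert 6: appended to row 1. P = [[2, 6]], Q = [[1, 2]].
Insert 3: 3 bumps 6 from row 1; 6 starts row 2. P = [[2, 3], [6]], Q = [[1, 2], [3]].
Insert 4: appended to row 1. P = [[2, 3, 4], [6]], Q = [[1, 2, 4], [3]].
Insert 5: appended to row 1. P = [[2, 3, 4, 5], [6]], Q = [[1, 2, 4, 5], [3]].
Insert 1: 1 bumps 2 from row 1; 2 bumps 6 from row 2; 6 starts row 3. P = [[1, 3, 4, 5], [2], [6]], Q = [[1, 2, 4, 5], [3], [6]].

So P = [[1, 3, 4, 5], [2], [6]], Q = [[1, 2, 4, 5], [3], [6]].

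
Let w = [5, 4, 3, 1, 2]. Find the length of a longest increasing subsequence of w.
2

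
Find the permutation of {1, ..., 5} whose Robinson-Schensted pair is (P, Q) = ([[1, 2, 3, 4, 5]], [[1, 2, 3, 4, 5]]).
1 2 3 4 5

Reverse the RSK construction: for i from n down to 1, find the cell of Q containing i, remove the entry at that cell from P, and reverse-bump it up through P; the value ejected from row 1 is w(i).

Step i=5: Q has 5 at row 1, column 5; remove that cell from P, ejecting 5. So w(5) = 5. P is now [[1, 2, 3, 4]].
Step i=4: Q has 4 at row 1, column 4; remove that cell from P, ejecting 4. So w(4) = 4. P is now [[1, 2, 3]].
Step i=3: Q has 3 at row 1, column 3; remove that cell from P, ejecting 3. So w(3) = 3. P is now [[1, 2]].
Step i=2: Q has 2 at row 1, column 2; remove that cell from P, ejecting 2. So w(2) = 2. P is now [[1]].
Step i=1: Q has 1 at row 1, column 1; remove that cell from P, ejecting 1. So w(1) = 1. P is now [].

So w = 1 2 3 4 5.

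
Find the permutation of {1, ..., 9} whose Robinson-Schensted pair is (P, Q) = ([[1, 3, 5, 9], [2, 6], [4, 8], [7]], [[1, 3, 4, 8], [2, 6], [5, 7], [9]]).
Reverse RSK: for i = n, n-1, ..., 1, locate i in Q, remove the corresponding corner cell from P, and reverse-bump its entry up through P; the value ejected from row 1 is w(i).

So w = 7 2 4 8 3 6 5 9 1.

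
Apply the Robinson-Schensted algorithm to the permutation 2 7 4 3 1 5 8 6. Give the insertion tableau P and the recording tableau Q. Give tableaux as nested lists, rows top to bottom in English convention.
P = [[1, 3, 5, 6], [2, 8], [4], [7]], Q = [[1, 2, 6, 7], [3, 8], [4], [5]]

Insert each entry of the permutation into P by Schensted row insertion, recording in Q the position of each new cell.

Insert 2: appended to row 1. P = [[2]], Q = [[1]].
Insert 7: appended to row 1. P = [[2, 7]], Q = [[1, 2]].
Insert 4: 4 bumps 7 from row 1; 7 starts row 2. P = [[2, 4], [7]], Q = [[1, 2], [3]].
Insert 3: 3 bumps 4 from row 1; 4 bumps 7 from row 2; 7 starts row 3. P = [[2, 3], [4], [7]], Q = [[1, 2], [3], [4]].
Insert 1: 1 bumps 2 from row 1; 2 bumps 4 from row 2; 4 bumps 7 from row 3; 7 starts row 4. P = [[1, 3], [2], [4], [7]], Q = [[1, 2], [3], [4], [5]].
Insert 5: appended to row 1. P = [[1, 3, 5], [2], [4], [7]], Q = [[1, 2, 6], [3], [4], [5]].
Insert 8: appended to row 1. P = [[1, 3, 5, 8], [2], [4], [7]], Q = [[1, 2, 6, 7], [3], [4], [5]].
Insert 6: 6 bumps 8 from row 1; 8 appends to row 2. P = [[1, 3, 5, 6], [2, 8], [4], [7]], Q = [[1, 2, 6, 7], [3, 8], [4], [5]].

So P = [[1, 3, 5, 6], [2, 8], [4], [7]], Q = [[1, 2, 6, 7], [3, 8], [4], [5]].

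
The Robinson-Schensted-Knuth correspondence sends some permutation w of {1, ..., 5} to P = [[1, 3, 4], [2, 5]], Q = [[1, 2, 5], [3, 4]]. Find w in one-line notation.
2 5 1 3 4

Reverse the RSK construction: for i from n down to 1, find the cell of Q containing i, remove the entry at that cell from P, and reverse-bump it up through P; the value ejected from row 1 is w(i).

Step i=5: Q has 5 at row 1, column 3; remove that cell from P, ejecting 4. So w(5) = 4. P is now [[1, 3], [2, 5]].
Step i=4: Q has 4 at row 2, column 2; remove 5 from row 2 of P and reverse-bump: 5 enters row 1 and ejects 3. So w(4) = 3. P is now [[1, 5], [2]].
Step i=3: Q has 3 at row 2, column 1; remove 2 from row 2 of P and reverse-bump: 2 enters row 1 and ejects 1. So w(3) = 1. P is now [[2, 5]].
Step i=2: Q has 2 at row 1, column 2; remove that cell from P, ejecting 5. So w(2) = 5. P is now [[2]].
Step i=1: Q has 1 at row 1, column 1; remove that cell from P, ejecting 2. So w(1) = 2. P is now [].

So w = 2 5 1 3 4.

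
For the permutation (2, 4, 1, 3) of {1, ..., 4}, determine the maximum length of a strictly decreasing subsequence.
2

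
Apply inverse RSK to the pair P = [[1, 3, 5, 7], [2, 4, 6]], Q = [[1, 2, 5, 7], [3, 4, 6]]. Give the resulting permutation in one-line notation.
Reverse RSK: for i = n, n-1, ..., 1, locate i in Q, remove the corresponding corner cell from P, and reverse-bump its entry up through P; the value ejected from row 1 is w(i).

So w = 2 4 1 3 6 5 7.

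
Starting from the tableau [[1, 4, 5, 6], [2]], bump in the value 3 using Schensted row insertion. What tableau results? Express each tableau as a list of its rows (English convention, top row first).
[[1, 3, 5, 6], [2, 4]]

In row 1, 3 replaces 4 (the leftmost entry greater than 3); 4 is bumped to row 2. 4 is appended to row 2. The new tableau is [[1, 3, 5, 6], [2, 4]].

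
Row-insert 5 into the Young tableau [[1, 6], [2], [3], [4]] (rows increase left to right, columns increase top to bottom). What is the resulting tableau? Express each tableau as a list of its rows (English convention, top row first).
[[1, 5], [2, 6], [3], [4]]

In row 1, 5 replaces 6 (the leftmost entry greater than 5); 6 is bumped to row 2. 6 is appended to row 2. The new tableau is [[1, 5], [2, 6], [3], [4]].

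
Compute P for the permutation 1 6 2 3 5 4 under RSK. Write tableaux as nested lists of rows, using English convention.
Insert 1: appended to row 1. P = [[1]].
Insert 6: appended to row 1. P = [[1, 6]].
Insert 2: 2 bumps 6 from row 1; 6 starts row 2. P = [[1, 2], [6]].
Insert 3: appended to row 1. P = [[1, 2, 3], [6]].
Insert 5: appended to row 1. P = [[1, 2, 3, 5], [6]].
Insert 4: 4 bumps 5 from row 1; 5 bumps 6 from row 2; 6 starts row 3. P = [[1, 2, 3, 4], [5], [6]].

So P = [[1, 2, 3, 4], [5], [6]].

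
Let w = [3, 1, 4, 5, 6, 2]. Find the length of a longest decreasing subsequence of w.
2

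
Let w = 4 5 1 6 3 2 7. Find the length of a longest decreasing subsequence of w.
3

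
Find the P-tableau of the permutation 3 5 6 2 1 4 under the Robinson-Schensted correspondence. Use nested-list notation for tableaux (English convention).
P = [[1, 4, 6], [2, 5], [3]]

Insert 3: appended to row 1. P = [[3]].
Insert 5: appended to row 1. P = [[3, 5]].
Insert 6: appended to row 1. P = [[3, 5, 6]].
Insert 2: 2 bumps 3 from row 1; 3 starts row 2. P = [[2, 5, 6], [3]].
Insert 1: 1 bumps 2 from row 1; 2 bumps 3 from row 2; 3 starts row 3. P = [[1, 5, 6], [2], [3]].
Insert 4: 4 bumps 5 from row 1; 5 appends to row 2. P = [[1, 4, 6], [2, 5], [3]].

So P = [[1, 4, 6], [2, 5], [3]].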